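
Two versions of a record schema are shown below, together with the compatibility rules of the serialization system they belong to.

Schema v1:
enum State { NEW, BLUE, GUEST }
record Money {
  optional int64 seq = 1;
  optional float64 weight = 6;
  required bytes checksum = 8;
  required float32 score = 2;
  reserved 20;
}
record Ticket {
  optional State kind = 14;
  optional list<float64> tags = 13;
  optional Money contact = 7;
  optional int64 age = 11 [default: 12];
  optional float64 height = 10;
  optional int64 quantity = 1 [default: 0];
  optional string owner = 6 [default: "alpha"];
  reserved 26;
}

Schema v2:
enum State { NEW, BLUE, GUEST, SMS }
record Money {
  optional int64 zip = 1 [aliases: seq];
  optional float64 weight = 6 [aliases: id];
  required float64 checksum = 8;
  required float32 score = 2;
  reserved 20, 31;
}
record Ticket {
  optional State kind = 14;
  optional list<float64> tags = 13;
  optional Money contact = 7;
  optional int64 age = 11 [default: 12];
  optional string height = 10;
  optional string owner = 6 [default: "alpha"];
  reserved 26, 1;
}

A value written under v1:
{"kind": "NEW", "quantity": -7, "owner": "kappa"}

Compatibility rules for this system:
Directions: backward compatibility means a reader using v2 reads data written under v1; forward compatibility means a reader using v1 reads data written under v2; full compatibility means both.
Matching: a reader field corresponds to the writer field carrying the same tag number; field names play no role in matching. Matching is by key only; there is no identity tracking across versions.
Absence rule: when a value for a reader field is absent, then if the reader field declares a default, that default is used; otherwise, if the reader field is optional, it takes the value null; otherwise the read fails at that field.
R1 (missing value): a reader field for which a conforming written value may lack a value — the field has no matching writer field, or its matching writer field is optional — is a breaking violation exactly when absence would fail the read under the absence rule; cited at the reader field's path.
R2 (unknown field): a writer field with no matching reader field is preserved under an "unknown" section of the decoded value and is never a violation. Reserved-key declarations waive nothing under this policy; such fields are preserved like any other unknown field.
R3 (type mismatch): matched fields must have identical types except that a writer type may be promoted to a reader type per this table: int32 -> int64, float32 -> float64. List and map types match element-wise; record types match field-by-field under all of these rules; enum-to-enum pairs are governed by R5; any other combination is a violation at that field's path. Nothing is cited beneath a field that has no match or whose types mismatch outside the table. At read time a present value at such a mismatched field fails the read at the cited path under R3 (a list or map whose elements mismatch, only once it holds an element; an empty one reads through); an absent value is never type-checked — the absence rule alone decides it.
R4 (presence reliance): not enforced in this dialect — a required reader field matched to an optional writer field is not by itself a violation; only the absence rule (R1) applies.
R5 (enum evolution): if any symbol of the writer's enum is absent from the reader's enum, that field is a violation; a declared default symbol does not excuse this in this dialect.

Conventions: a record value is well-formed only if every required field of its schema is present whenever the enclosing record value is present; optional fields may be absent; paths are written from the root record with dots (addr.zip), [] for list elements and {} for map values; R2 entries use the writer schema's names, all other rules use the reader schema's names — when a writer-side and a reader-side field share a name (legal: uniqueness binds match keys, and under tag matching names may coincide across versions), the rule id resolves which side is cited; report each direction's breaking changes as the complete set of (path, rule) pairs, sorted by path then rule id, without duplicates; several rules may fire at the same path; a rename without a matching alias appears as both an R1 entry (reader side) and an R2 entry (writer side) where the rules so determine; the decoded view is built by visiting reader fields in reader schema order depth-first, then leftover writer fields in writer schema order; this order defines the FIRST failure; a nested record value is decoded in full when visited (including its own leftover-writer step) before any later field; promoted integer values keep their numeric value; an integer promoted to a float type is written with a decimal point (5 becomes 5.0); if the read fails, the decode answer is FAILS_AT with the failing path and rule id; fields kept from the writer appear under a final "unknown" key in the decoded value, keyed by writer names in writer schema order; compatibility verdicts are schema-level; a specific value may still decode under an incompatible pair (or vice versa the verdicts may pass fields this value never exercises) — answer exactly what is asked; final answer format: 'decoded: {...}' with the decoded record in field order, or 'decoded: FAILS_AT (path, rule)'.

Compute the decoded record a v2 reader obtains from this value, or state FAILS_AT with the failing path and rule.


decoded: {"kind": "NEW", "tags": null, "contact": null, "age": 12, "height": null, "owner": "kappa", "unknown": {"quantity": -7}}

each type pair in Ticket: writer, then reader
decode walk for Ticket under reader schema v2:
  kind := "NEW"
  tags := null (not supplied -> null)
  contact := null (not supplied -> null)
  age := 12 (no value, default fills)
  height := null (not supplied -> null)
  owner := "kappa"
  writer quantity: kept under "unknown"
  => decoded: {"kind": "NEW", "tags": null, "contact": null, "age": 12, "height": null, "owner": "kappa", "unknown": {"quantity": -7}}
diffs on Ticket not affecting the asked answer:
  field height in record Ticket: type float64 changed to string -> shifts the Ticket verdicts, not this decode
  renamed field seq to zip in record Money (alias seq declared on the renamed field) -> fires no rule on Ticket under this dialect and leaves the result unchanged
  enum State (field kind in record Ticket): symbol SMS added -> shifts the Ticket verdicts, not this decode
  field checksum in record Money: type bytes changed to float64 -> shifts the Ticket verdicts, not this decode


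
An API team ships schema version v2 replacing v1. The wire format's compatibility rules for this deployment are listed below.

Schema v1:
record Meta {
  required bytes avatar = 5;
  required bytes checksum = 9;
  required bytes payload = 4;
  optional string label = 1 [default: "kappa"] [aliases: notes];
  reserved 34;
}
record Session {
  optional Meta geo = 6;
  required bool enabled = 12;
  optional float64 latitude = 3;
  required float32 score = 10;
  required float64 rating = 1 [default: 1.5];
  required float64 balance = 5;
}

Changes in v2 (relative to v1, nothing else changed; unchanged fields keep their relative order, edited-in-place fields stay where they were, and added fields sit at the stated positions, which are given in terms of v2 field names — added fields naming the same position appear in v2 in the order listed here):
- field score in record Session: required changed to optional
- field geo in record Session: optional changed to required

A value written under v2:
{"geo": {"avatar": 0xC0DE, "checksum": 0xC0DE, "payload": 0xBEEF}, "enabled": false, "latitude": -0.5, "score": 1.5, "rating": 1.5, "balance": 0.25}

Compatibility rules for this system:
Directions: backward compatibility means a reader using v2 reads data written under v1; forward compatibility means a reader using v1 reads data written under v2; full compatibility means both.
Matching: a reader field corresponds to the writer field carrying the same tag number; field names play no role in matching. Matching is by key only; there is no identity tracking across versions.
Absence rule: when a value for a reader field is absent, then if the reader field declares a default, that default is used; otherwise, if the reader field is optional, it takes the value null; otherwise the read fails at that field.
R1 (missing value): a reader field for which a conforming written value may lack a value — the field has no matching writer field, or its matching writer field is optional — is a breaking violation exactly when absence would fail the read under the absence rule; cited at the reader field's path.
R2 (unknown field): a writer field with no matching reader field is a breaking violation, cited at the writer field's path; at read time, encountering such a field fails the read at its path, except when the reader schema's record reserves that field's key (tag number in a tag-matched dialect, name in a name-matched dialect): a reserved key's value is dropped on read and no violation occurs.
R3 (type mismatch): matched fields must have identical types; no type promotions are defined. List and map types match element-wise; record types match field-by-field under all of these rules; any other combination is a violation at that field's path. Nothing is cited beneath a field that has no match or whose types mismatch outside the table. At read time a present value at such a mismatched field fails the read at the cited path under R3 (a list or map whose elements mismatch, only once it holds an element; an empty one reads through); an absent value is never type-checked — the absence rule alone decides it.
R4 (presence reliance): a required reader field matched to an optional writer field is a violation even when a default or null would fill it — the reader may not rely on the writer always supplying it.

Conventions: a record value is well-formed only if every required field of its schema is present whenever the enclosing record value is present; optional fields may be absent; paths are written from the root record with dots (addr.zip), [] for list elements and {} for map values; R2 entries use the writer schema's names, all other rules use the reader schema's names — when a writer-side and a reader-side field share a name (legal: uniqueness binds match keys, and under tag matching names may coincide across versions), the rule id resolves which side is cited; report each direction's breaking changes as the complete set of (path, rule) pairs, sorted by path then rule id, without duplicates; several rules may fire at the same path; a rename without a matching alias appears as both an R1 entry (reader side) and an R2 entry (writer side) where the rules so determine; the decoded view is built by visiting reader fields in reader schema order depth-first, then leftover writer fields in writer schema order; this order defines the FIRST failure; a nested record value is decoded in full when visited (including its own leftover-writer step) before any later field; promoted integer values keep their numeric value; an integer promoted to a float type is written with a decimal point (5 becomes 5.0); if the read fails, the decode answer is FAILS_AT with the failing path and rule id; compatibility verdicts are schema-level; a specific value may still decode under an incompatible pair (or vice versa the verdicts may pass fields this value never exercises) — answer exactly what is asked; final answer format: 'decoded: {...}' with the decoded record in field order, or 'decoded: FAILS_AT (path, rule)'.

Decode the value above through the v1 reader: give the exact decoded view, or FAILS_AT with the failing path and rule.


the writer's type comes first in each Session pair
decode (reader v1):
  geo.avatar := 0xC0DE
  geo.checksum := 0xC0DE
  geo.payload := 0xBEEF
  geo.label := "kappa" (missing; default applied)
  enabled := false
  latitude := -0.5
  score := 1.5
  rating := 1.5
  balance := 0.25
  => decoded: {"geo": {"avatar": 0xC0DE, "checksum": 0xC0DE, "payload": 0xBEEF, "label": "kappa"}, "enabled": false, "latitude": -0.5, "score": 1.5, "rating": 1.5, "balance": 0.25}
diffs on Session not affecting the asked answer:
  field score in record Session: required changed to optional -> changes Session's schema-level verdicts only — the decode of this value is the same
  field geo in record Session: optional changed to required -> changes Session's schema-level verdicts only — the decode of this value is the same

decoded: {"geo": {"avatar": 0xC0DE, "checksum": 0xC0DE, "payload": 0xBEEF, "label": "kappa"}, "enabled": false, "latitude": -0.5, "score": 1.5, "rating": 1.5, "balance": 0.25}


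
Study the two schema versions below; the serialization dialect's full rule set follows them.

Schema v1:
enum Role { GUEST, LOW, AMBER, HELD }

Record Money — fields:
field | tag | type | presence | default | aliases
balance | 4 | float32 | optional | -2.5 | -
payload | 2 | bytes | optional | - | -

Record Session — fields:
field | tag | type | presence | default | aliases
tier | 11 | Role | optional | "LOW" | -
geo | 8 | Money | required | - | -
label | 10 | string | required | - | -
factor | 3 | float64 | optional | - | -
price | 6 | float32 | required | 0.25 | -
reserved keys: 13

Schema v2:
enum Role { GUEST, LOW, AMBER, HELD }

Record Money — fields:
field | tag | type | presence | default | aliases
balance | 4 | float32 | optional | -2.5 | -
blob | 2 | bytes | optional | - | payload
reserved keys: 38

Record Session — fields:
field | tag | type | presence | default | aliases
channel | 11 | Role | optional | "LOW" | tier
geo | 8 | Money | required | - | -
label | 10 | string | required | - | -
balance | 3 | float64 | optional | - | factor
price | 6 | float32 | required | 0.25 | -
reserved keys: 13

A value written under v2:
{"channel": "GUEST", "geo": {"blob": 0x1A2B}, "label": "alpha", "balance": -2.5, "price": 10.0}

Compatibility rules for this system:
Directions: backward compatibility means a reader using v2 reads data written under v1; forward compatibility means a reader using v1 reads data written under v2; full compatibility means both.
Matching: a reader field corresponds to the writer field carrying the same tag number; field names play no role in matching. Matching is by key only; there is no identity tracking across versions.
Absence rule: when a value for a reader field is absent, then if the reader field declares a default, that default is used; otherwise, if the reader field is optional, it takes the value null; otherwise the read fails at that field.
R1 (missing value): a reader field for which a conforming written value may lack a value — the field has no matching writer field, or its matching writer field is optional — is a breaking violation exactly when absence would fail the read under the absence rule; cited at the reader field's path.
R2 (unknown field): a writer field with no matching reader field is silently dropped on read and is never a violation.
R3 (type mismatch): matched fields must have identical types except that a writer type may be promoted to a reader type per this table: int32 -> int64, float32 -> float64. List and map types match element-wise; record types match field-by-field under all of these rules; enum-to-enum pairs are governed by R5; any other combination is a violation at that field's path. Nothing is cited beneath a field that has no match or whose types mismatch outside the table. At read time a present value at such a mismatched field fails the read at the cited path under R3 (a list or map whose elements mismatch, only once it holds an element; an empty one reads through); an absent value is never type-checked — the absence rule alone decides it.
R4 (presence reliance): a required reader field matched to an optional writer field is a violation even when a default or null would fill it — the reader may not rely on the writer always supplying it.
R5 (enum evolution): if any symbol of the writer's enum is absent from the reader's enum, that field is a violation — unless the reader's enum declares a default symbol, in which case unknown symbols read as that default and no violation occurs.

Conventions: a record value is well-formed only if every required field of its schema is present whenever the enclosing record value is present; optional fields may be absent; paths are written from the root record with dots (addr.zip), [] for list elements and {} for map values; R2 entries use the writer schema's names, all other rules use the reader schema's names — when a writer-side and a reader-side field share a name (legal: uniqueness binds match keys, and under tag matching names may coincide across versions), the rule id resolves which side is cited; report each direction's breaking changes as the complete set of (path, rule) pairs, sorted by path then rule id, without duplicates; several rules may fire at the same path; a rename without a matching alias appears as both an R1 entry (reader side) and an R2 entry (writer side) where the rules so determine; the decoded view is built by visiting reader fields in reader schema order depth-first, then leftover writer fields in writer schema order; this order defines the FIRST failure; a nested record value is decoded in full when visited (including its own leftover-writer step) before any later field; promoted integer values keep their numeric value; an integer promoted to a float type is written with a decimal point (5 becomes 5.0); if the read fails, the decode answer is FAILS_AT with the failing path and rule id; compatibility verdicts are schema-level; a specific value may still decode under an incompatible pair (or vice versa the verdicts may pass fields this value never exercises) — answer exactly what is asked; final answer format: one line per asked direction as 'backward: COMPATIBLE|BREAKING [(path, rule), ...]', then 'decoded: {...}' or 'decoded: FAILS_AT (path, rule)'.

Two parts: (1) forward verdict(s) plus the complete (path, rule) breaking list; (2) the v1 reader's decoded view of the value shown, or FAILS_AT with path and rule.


the writer's type comes first in each Session pair
forward analysis of Session with v1 as reader and v2 as writer:
  tier <- channel (Role -> Role, writer optional)
  geo <- geo (Money -> Money, writer required)
  label <- label (string -> string, writer required)
  factor <- balance (float64 -> float64, writer optional)
  price <- price (float32 -> float32, writer required)
  geo.balance <- geo.balance (float32 -> float32, writer optional)
  geo.payload <- geo.blob (bytes -> bytes, writer optional)
  => no violations; forward on Session: COMPATIBLE
decoding the Session value with the v1 reader:
  tier := "GUEST" (from writer channel)
  geo.balance := -2.5 (missing; default applied)
  geo.payload := 0x1A2B (from writer blob)
  label := "alpha"
  factor := -2.5 (from writer balance)
  price := 10.0
  => decoded: {"tier": "GUEST", "geo": {"balance": -2.5, "payload": 0x1A2B}, "label": "alpha", "factor": -2.5, "price": 10.0}
ruling out the remaining Session differences:
  renamed field factor to balance in record Session (alias factor declared on the renamed field) -> inert for the asked Session verdict: nothing fires
  renamed field payload to blob in record Money (alias payload declared on the renamed field) -> inert for the asked Session verdict: nothing fires
  renamed field tier to channel in record Session (alias tier declared on the renamed field) -> inert for the asked Session verdict: nothing fires

forward: COMPATIBLE []; decoded: {"tier": "GUEST", "geo": {"balance": -2.5, "payload": 0x1A2B}, "label": "alpha", "factor": -2.5, "price": 10.0}


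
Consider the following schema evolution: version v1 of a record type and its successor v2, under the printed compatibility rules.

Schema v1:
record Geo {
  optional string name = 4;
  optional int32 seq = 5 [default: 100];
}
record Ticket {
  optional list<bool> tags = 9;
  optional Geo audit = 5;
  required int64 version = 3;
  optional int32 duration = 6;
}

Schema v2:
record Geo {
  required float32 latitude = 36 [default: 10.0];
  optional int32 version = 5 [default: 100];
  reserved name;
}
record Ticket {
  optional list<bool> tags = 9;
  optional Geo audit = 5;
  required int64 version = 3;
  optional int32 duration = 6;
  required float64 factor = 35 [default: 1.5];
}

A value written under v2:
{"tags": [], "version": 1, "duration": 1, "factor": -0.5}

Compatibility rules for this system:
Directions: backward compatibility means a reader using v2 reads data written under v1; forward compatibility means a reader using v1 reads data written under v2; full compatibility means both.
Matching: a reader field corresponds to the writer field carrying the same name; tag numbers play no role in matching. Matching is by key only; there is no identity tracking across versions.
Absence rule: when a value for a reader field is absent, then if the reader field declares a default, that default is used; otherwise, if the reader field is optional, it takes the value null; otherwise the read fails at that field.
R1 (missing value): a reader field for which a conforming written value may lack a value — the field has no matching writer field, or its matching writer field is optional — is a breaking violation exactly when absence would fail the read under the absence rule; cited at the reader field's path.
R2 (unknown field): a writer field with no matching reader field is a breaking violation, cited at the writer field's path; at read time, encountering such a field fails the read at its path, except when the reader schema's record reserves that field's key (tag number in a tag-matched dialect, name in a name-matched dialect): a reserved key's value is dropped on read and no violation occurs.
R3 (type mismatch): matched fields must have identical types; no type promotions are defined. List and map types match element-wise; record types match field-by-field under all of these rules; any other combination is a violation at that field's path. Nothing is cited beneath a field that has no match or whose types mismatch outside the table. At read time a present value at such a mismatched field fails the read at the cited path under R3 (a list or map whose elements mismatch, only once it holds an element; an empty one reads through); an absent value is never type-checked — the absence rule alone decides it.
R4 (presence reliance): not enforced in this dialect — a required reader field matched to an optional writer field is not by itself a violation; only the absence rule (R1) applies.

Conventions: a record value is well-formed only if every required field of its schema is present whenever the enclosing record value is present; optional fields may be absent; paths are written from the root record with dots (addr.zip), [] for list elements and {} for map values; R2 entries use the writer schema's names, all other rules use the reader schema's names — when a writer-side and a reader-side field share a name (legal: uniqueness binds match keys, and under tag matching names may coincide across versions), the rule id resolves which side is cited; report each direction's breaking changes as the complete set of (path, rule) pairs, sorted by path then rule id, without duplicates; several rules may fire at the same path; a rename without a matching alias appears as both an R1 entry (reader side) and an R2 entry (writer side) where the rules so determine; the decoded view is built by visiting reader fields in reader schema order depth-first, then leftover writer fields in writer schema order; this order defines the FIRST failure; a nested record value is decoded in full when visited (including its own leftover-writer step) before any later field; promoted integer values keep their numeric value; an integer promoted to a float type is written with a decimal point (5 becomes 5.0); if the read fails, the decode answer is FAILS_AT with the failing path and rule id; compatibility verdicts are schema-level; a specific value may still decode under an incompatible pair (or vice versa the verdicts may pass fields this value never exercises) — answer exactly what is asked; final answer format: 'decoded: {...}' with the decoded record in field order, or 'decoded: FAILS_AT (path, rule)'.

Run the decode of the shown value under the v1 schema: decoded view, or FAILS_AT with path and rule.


arrows below run writer -> reader for Ticket
decode (reader v1):
  tags := []
  audit := null (not supplied -> null)
  version := 1
  duration := 1
  read fails at factor under R2 (unknown field)
  => FAILS_AT (factor, R2)
the rest of the Ticket diff is inert for this question:
  added field latitude to record Geo: required float32, tag 36, default 10.0 (in v2 it sits immediately before version) -> a verdict-level change on Ticket — the shown value reads the same
  removed field name from record Geo (its key "name" joins the reserved list) -> triggers nothing under the printed rules; the Ticket answer is the same either way
  renamed field seq to version in record Geo -> a verdict-level change on Ticket — the shown value reads the same

decoded: FAILS_AT (factor, R2)


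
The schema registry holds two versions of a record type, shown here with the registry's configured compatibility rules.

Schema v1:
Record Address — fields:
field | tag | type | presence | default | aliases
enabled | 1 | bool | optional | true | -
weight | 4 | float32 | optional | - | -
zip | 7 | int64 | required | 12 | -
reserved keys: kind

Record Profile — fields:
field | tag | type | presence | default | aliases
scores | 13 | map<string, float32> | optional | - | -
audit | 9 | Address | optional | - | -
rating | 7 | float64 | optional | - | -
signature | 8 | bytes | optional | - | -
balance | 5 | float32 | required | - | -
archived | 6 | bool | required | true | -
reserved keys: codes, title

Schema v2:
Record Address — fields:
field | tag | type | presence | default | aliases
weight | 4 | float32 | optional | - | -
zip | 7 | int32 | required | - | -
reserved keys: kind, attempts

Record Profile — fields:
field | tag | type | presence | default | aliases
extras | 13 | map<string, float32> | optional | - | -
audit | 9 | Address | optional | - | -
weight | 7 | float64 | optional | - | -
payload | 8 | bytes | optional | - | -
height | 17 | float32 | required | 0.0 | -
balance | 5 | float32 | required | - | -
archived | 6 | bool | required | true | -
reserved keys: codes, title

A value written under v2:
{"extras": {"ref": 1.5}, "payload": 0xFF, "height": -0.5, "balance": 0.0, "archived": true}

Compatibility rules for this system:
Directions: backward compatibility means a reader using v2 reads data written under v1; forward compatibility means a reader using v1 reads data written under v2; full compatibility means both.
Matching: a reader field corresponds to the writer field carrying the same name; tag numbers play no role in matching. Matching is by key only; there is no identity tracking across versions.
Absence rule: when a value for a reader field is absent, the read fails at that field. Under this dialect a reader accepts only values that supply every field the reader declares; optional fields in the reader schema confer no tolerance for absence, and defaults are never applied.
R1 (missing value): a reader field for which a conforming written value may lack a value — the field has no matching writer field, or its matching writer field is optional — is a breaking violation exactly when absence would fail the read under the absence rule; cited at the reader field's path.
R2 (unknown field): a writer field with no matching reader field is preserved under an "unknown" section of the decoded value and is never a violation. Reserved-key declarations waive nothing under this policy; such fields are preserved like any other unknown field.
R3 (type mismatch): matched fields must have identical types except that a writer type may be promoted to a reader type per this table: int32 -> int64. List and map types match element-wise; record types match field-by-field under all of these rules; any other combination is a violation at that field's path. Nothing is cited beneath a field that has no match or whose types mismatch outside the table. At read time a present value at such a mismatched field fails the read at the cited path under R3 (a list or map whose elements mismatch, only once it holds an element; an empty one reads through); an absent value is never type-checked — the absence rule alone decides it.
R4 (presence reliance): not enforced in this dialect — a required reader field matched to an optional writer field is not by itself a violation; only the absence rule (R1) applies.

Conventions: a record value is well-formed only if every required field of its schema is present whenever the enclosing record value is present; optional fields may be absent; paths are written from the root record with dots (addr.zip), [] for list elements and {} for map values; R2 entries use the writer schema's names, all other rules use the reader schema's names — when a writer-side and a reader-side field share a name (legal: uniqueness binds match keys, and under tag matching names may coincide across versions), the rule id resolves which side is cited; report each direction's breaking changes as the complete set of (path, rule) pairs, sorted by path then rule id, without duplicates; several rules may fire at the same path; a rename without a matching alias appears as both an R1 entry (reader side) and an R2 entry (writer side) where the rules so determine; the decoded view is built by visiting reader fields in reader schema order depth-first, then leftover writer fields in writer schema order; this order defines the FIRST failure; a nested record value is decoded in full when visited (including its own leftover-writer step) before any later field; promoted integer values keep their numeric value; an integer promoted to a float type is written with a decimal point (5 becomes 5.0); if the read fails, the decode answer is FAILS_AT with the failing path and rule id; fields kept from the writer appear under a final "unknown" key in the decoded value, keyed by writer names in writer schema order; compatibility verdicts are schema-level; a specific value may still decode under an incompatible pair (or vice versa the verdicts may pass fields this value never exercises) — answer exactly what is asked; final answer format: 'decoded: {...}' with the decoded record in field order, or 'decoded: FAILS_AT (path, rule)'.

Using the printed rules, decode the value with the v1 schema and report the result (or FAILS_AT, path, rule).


decoded: FAILS_AT (scores, R1)

the writer's type comes first in each Profile pair
migrating the Profile value to v1:
  read fails at scores under R1 (no fill)
  => FAILS_AT (scores, R1)
diffs on Profile not affecting the asked answer:
  field zip in record Address: type int64 changed to int32 (its default is dropped) -> schema-level compatibility only; this Profile value's decode is unchanged
  renamed field signature to payload in record Profile -> schema-level compatibility only; this Profile value's decode is unchanged
  added field height to record Profile: required float32, tag 17, default 0.0 (in v2 it sits immediately before balance) -> schema-level compatibility only; this Profile value's decode is unchanged
  renamed field rating to weight in record Profile -> schema-level compatibility only; this Profile value's decode is unchanged
  removed field enabled from record Address -> schema-level compatibility only; this Profile value's decode is unchanged


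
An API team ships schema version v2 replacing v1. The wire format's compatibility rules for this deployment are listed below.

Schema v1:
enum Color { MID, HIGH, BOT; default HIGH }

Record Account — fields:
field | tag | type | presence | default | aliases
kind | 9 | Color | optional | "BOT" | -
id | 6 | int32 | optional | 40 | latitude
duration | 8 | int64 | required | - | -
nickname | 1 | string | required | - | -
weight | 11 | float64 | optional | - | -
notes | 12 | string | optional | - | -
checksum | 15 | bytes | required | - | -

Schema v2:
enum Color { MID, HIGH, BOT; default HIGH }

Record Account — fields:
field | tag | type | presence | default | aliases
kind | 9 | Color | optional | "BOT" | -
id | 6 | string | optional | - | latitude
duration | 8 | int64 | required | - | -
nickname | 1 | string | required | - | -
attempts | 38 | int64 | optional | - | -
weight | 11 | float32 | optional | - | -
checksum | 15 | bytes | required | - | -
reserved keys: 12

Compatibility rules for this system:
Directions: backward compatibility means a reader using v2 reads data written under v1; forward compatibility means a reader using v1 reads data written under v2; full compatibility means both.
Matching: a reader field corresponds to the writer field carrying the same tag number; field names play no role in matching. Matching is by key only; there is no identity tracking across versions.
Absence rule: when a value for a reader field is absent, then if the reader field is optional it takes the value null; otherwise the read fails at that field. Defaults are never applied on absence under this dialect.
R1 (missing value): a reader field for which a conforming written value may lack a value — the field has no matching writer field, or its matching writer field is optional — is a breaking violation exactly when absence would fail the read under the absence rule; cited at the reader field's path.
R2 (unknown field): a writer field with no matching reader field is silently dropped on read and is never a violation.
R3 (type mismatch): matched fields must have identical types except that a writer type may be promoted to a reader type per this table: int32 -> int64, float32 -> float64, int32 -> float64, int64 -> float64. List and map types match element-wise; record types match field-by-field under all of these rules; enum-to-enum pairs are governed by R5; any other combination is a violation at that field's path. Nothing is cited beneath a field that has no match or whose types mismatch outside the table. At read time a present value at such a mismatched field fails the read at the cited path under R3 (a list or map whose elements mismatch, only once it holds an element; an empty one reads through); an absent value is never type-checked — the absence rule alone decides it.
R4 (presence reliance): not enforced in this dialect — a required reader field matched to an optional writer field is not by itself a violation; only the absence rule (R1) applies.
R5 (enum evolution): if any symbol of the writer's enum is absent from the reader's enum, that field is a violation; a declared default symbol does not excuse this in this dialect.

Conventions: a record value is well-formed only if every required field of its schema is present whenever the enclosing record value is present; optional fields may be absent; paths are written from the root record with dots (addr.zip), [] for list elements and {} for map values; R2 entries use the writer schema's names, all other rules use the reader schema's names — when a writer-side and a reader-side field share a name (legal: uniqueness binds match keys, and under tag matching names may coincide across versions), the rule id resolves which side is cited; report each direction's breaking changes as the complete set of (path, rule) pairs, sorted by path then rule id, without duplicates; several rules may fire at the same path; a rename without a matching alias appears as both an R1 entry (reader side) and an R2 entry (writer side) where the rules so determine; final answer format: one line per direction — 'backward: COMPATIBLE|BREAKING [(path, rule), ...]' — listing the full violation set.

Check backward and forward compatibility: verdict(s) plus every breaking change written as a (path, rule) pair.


arrows below run writer -> reader for Account
checking backward for Account: reader v2 against writer v1:
  kind: paired with writer kind (Color -> Color; writer optional)
  id: paired with writer id (int32 -> string; writer optional)
  duration: paired with writer duration (int64 -> int64; writer required)
  nickname: paired with writer nickname (string -> string; writer required)
  attempts: no writer match
  weight: paired with writer weight (float64 -> float32; writer optional)
  checksum: paired with writer checksum (bytes -> bytes; writer required)
  writer notes: unknown to reader
  breaking: (id, R3)
  breaking: (weight, R3)
  => 2 violation(s): backward is BREAKING for Account
checking forward for Account: reader v1 against writer v2:
  kind: paired with writer kind (Color -> Color; writer optional)
  id: paired with writer id (string -> int32; writer optional)
  duration: paired with writer duration (int64 -> int64; writer required)
  nickname: paired with writer nickname (string -> string; writer required)
  weight: paired with writer weight (float32 -> float64; writer optional)
  notes: no writer match
  checksum: paired with writer checksum (bytes -> bytes; writer required)
  writer attempts: unknown to reader
  breaking: (id, R3)
  => 1 violation(s): forward is BREAKING for Account

backward: BREAKING [(id, R3), (weight, R3)]; forward: BREAKING [(id, R3)]


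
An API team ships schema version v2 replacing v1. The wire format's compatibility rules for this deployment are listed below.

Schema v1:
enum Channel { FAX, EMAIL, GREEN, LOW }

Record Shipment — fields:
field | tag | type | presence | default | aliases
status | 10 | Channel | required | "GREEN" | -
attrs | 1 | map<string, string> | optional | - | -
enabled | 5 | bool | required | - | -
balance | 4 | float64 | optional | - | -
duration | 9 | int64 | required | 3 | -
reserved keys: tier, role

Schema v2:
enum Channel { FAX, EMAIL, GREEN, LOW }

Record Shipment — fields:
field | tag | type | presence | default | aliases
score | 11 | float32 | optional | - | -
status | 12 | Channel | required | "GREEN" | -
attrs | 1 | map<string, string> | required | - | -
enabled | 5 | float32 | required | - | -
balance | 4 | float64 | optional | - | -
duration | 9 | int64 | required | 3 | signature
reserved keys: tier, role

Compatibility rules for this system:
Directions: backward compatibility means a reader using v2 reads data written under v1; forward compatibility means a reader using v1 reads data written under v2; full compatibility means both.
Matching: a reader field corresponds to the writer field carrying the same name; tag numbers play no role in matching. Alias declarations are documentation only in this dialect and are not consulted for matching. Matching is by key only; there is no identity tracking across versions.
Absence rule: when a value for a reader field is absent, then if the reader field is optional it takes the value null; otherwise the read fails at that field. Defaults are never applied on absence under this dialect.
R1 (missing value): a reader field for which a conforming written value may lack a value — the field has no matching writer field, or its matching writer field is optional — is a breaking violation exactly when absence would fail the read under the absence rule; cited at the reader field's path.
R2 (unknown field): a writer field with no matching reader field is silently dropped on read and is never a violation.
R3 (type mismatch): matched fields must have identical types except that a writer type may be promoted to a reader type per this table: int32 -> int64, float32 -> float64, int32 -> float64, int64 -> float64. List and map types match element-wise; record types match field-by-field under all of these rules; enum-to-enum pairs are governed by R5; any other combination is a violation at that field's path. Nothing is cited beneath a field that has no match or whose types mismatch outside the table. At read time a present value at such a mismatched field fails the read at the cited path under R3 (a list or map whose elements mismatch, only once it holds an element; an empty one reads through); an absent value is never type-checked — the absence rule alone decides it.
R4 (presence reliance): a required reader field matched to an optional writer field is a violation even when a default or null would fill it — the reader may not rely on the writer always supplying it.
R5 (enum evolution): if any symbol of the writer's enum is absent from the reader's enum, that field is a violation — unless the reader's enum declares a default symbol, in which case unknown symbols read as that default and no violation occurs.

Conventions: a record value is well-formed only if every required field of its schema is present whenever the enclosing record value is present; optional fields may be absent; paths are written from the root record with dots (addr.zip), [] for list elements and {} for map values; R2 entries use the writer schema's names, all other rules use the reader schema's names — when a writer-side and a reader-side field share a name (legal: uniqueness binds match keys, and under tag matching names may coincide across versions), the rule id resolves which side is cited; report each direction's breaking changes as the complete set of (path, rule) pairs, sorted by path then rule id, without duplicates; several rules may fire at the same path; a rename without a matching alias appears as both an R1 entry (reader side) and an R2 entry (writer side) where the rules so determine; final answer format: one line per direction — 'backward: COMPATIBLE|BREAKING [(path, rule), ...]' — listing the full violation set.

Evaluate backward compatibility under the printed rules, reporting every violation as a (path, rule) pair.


in Shipment below, arrows point writer -> reader
backward analysis of Shipment with v2 as reader and v1 as writer:
  score has no writer counterpart
  Channel -> Channel, writer required: status aligns to status
  map<string, string> -> map<string, string>, writer optional: attrs aligns to attrs
  bool -> float32, writer required: enabled aligns to enabled
  float64 -> float64, writer optional: balance aligns to balance
  int64 -> int64, writer required: duration aligns to duration
  rule R1 violated at attrs
  rule R4 violated at attrs
  rule R3 violated at enabled
  => backward: BREAKING (3)
the rest of the Shipment diff is inert for this question:
  field status in record Shipment: tag 10 changed to 12 -> no rule fires on it in Shipment's dialect; the asked verdict holds
  added field score to record Shipment: optional float32, tag 11 (in v2 it sits immediately before status) -> no rule fires on it in Shipment's dialect; the asked verdict holds

backward: BREAKING [(attrs, R1), (attrs, R4), (enabled, R3)]
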